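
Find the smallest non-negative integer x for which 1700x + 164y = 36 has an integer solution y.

17

gcd(1700, 164) = 4 (Euclid: 1700 = 10·164 + 60; 164 = 2·60 + 44; 60 = 1·44 + 16; 44 = 2·16 + 12; 16 = 1·12 + 4; 12 = 3·4 + 0), and 4 | 36.
Extended Euclid: 1700·(11) + 164·(-114) = 4. Scale by 9: x₀ = 99.
General solution x = x₀ + 41t; reducing mod 41 gives x = 17 (and y = -176).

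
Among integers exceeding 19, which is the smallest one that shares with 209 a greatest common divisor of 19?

Multiples of 19 above 19: 19·2, 19·3, … . Need the cofactor coprime to 209/19 = 11.
Checking s = 2, 3, … the first with gcd(s, 11) = 1 is s = 2, giving 38.

38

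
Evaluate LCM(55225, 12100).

gcd first: 55225 = 4·12100 + 6825; 12100 = 1·6825 + 5275; 6825 = 1·5275 + 1550; 5275 = 3·1550 + 625; 1550 = 2·625 + 300; 625 = 2·300 + 25; 300 = 12·25 + 0 → gcd = 25
lcm = 55225·12100/gcd = 668222500/25 = 26728900

26728900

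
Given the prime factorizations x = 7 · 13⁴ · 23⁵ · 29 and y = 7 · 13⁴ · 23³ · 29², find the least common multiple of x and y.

max exponent per prime: 7 · 13⁴ · 23⁵ · 29² = 1082197746194201

1082197746194201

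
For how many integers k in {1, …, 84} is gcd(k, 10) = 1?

34

Prime factors of 10: 2, 5. Count integers ≤ 84 divisible by none of them.
By inclusion–exclusion: 84 − ⌊84/2⌋ − ⌊84/5⌋ + ⌊84/10⌋ = 34.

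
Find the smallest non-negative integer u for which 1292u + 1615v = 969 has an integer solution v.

Euclid: 1615 = 1·1292 + 323; 1292 = 4·323 + 0 → gcd = 323; 969 = 323·3.
Back-substitution yields 1292·(-1) + 1615·(1) = 323, so one solution is u = -1·3 = -3, v = 1·3 = 3.
Solutions in u differ by 1615/323 = 5; the one in [0, 5) is -3 mod 5 = 2.

2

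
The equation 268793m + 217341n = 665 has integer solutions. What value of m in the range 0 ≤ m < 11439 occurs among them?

1432

Euclid: 268793 = 1·217341 + 51452; 217341 = 4·51452 + 11533; 51452 = 4·11533 + 5320; 11533 = 2·5320 + 893; 5320 = 5·893 + 855; 893 = 1·855 + 38; 855 = 22·38 + 19; 38 = 2·19 + 0 → gcd = 19; 665 = 19·35.
Back-substitution yields 268793·(5597) + 217341·(-6922) = 19, so one solution is m = 5597·35 = 195895, n = -6922·35 = -242270.
Solutions in m differ by 217341/19 = 11439; the one in [0, 11439) is 195895 mod 11439 = 1432.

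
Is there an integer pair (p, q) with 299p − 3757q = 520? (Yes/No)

By Bézout, 299p − 3757q = 520 has integer solutions iff gcd(299, 3757) | 520.
Euclid: 3757 = 12·299 + 169; 299 = 1·169 + 130; 169 = 1·130 + 39; 130 = 3·39 + 13; 39 = 3·13 + 0. gcd = 13; 520 mod 13 = 0. Yes.

Yes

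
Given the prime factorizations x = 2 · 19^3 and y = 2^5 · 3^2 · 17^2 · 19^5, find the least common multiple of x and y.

max exponent per prime: 2^5 · 3^2 · 17^2 · 19^5 = 206090671968

206090671968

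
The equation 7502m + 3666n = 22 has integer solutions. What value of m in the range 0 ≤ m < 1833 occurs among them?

1790

Euclid: 7502 = 2·3666 + 170; 3666 = 21·170 + 96; 170 = 1·96 + 74; 96 = 1·74 + 22; 74 = 3·22 + 8; 22 = 2·8 + 6; 8 = 1·6 + 2; 6 = 3·2 + 0 → gcd = 2; 22 = 2·11.
Back-substitution yields 7502·(496) + 3666·(-1015) = 2, so one solution is m = 496·11 = 5456, n = -1015·11 = -11165.
Solutions in m differ by 3666/2 = 1833; the one in [0, 1833) is 5456 mod 1833 = 1790.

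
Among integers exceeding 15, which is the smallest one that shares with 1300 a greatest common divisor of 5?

35

gcd(k, 1300) = 5 forces 5 | k; write k = 5s. Then gcd(5s, 5·260) = 5·gcd(s, 260), so need gcd(s, 260) = 1.
5s > 15 gives s ≥ 4. The least s ≥ 4 coprime to 260 is 7, so k = 5·7 = 35.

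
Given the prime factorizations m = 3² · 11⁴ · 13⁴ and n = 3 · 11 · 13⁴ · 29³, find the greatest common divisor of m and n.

min exponent per shared prime: 3 · 11 · 13⁴ = 942513

942513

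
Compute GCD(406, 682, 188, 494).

2

gcd(406, 682): 682 = 1·406 + 276; 406 = 1·276 + 130; 276 = 2·130 + 16; 130 = 8·16 + 2; 16 = 8·2 + 0 → 2
gcd(2, 188): 188 = 94·2 + 0 → 2
gcd(2, 494): 494 = 247·2 + 0 → 2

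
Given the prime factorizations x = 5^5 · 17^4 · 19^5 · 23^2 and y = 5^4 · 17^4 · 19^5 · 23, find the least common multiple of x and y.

341876606132159375

max exponent per prime: 5^5 · 17^4 · 19^5 · 23^2 = 341876606132159375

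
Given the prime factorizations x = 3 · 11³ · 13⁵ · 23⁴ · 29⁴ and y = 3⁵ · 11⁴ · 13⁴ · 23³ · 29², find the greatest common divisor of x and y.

min exponent per shared prime: 3 · 11³ · 13⁴ · 23³ · 29² = 1166949932636631

1166949932636631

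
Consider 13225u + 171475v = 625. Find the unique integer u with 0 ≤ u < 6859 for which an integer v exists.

Reduce mod 171475: 13225u ≡ 625 (mod 171475). With g = gcd(13225, 171475) = 25 dividing 625, divide through: 529u ≡ 25 (mod 6859).
Since gcd(529, 6859) = 1, u ≡ 25·(529)⁻¹ ≡ 6496 (mod 6859). Smallest non-negative: 6496.

6496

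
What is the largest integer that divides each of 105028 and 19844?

Euclid: 105028 = 5·19844 + 5808; 19844 = 3·5808 + 2420; 5808 = 2·2420 + 968; 2420 = 2·968 + 484; 968 = 2·484 + 0. Last nonzero remainder: 484.

484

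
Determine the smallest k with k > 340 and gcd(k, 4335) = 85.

425

Multiples of 85 above 340: 85·5, 85·6, … . Need the cofactor coprime to 4335/85 = 51.
Checking s = 5, 6, … the first with gcd(s, 51) = 1 is s = 5, giving 425.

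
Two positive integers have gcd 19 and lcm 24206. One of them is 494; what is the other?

a·b = gcd·lcm = 19·24206 = 459914, so b = 459914/494 = 931.

931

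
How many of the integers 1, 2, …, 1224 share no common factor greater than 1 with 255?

255 = 3·5·17. Inclusion–exclusion on these primes:
1224 − ⌊1224/3⌋ − ⌊1224/5⌋ − ⌊1224/17⌋ + ⌊1224/15⌋ + ⌊1224/51⌋ + ⌊1224/85⌋ − ⌊1224/255⌋ = 615

615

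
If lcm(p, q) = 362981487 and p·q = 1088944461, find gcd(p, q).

From gcd × lcm = pq: gcd = 1088944461 / 362981487 = 3.

3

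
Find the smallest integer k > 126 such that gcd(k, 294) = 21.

gcd(k, 294) = 21 forces 21 | k; write k = 21s. Then gcd(21s, 21·14) = 21·gcd(s, 14), so need gcd(s, 14) = 1.
21s > 126 gives s ≥ 7. The least s ≥ 7 coprime to 14 is 9, so k = 21·9 = 189.

189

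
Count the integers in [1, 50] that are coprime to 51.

32

Prime factors of 51: 3, 17. Count integers ≤ 50 divisible by none of them.
By inclusion–exclusion: 50 − ⌊50/3⌋ − ⌊50/17⌋ + ⌊50/51⌋ = 32.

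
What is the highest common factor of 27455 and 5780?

1445

Euclid: 27455 = 4·5780 + 4335; 5780 = 1·4335 + 1445; 4335 = 3·1445 + 0. Last nonzero remainder: 1445.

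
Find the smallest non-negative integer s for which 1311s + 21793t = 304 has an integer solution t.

Euclid: 21793 = 16·1311 + 817; 1311 = 1·817 + 494; 817 = 1·494 + 323; 494 = 1·323 + 171; 323 = 1·171 + 152; 171 = 1·152 + 19; 152 = 8·19 + 0 → gcd = 19; 304 = 19·16.
Back-substitution yields 1311·(133) + 21793·(-8) = 19, so one solution is s = 133·16 = 2128, t = -8·16 = -128.
Solutions in s differ by 21793/19 = 1147; the one in [0, 1147) is 2128 mod 1147 = 981.

981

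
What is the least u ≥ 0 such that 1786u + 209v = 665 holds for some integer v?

Euclid: 1786 = 8·209 + 114; 209 = 1·114 + 95; 114 = 1·95 + 19; 95 = 5·19 + 0 → gcd = 19; 665 = 19·35.
Back-substitution yields 1786·(2) + 209·(-17) = 19, so one solution is u = 2·35 = 70, v = -17·35 = -595.
Solutions in u differ by 209/19 = 11; the one in [0, 11) is 70 mod 11 = 4.

4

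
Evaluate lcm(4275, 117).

55575

gcd first: 4275 = 36·117 + 63; 117 = 1·63 + 54; 63 = 1·54 + 9; 54 = 6·9 + 0 → gcd = 9
lcm = 4275·117/gcd = 500175/9 = 55575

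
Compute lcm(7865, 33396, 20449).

7865 = 5 · 11² · 13; 33396 = 2² · 3 · 11² · 23; 20449 = 11² · 13²
lcm takes max exponent of each prime: 2² · 3 · 5 · 11² · 13² · 23 = 28219620

28219620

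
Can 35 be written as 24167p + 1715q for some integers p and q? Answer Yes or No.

By Bézout, 24167p + 1715q = 35 has integer solutions iff gcd(24167, 1715) | 35.
Euclid: 24167 = 14·1715 + 157; 1715 = 10·157 + 145; 157 = 1·145 + 12; 145 = 12·12 + 1; 12 = 12·1 + 0. gcd = 1; 35 mod 1 = 0. Yes.

Yes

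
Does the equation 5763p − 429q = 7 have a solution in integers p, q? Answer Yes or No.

By Bézout, 5763p − 429q = 7 has integer solutions iff gcd(5763, 429) | 7.
Euclid: 5763 = 13·429 + 186; 429 = 2·186 + 57; 186 = 3·57 + 15; 57 = 3·15 + 12; 15 = 1·12 + 3; 12 = 4·3 + 0. gcd = 3; 7 mod 3 = 1. No.

No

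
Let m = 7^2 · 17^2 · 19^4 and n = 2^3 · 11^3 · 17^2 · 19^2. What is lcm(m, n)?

max exponent per prime: 2^3 · 7^2 · 11^3 · 17^2 · 19^4 = 19650625051288

19650625051288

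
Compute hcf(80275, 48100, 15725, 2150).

gcd(80275, 48100): 80275 = 1·48100 + 32175; 48100 = 1·32175 + 15925; 32175 = 2·15925 + 325; 15925 = 49·325 + 0 → 325
gcd(325, 15725): 15725 = 48·325 + 125; 325 = 2·125 + 75; 125 = 1·75 + 50; 75 = 1·50 + 25; 50 = 2·25 + 0 → 25
gcd(25, 2150): 2150 = 86·25 + 0 → 25

25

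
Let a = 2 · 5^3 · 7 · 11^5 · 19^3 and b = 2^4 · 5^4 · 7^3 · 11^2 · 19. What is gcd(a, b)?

4023250

min exponent per shared prime: 2 · 5^3 · 7 · 11^2 · 19 = 4023250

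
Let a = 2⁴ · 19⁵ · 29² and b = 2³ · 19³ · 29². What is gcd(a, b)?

min exponent per shared prime: 2³ · 19³ · 29² = 46147352

46147352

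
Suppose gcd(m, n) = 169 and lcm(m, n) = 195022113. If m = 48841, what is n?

674817

m·n = gcd·lcm = 169·195022113 = 32958737097, so n = 32958737097/48841 = 674817.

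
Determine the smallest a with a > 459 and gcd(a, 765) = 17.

476

765 = 17·45. Any a with gcd(a, 765) = 17 is a multiple of 17, say 17s, with s coprime to 45.
Need s > 459/17, so s ≥ 28. First s ≥ 28 with gcd(s, 45) = 1 is s = 28. Thus a = 17·28 = 476.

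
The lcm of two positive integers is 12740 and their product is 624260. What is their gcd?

49

gcd·lcm = product, so gcd = 624260/12740 = 49.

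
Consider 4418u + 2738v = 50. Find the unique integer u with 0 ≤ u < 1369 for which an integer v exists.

546

Euclid: 4418 = 1·2738 + 1680; 2738 = 1·1680 + 1058; 1680 = 1·1058 + 622; 1058 = 1·622 + 436; 622 = 1·436 + 186; 436 = 2·186 + 64; 186 = 2·64 + 58; 64 = 1·58 + 6; 58 = 9·6 + 4; 6 = 1·4 + 2; 4 = 2·2 + 0 → gcd = 2; 50 = 2·25.
Back-substitution yields 4418·(-471) + 2738·(760) = 2, so one solution is u = -471·25 = -11775, v = 760·25 = 19000.
Solutions in u differ by 2738/2 = 1369; the one in [0, 1369) is -11775 mod 1369 = 546.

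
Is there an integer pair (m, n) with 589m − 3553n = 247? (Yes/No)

By Bézout, 589m − 3553n = 247 has integer solutions iff gcd(589, 3553) | 247.
Euclid: 3553 = 6·589 + 19; 589 = 31·19 + 0. gcd = 19; 247 mod 19 = 0. Yes.

Yes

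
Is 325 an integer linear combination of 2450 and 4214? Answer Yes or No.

No

gcd(2450, 4214): 4214 = 1·2450 + 1764; 2450 = 1·1764 + 686; 1764 = 2·686 + 392; 686 = 1·392 + 294; 392 = 1·294 + 98; 294 = 3·98 + 0 → 98
98 does not divide 325, so a solution does not exist.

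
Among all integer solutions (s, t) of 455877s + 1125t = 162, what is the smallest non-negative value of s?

Reduce mod 1125: 455877s ≡ 162 (mod 1125). With g = gcd(455877, 1125) = 9 dividing 162, divide through: 50653s ≡ 18 (mod 125).
Since gcd(50653, 125) = 1, s ≡ 18·(50653)⁻¹ ≡ 81 (mod 125). Smallest non-negative: 81.

81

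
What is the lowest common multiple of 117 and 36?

gcd first: 117 = 3·36 + 9; 36 = 4·9 + 0 → gcd = 9
lcm = 117·36/gcd = 4212/9 = 468

468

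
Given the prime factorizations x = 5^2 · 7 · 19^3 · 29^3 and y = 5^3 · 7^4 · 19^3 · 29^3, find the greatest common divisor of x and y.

29274726425

min exponent per shared prime: 5^2 · 7 · 19^3 · 29^3 = 29274726425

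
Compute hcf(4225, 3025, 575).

25

gcd(4225, 3025): 4225 = 1·3025 + 1200; 3025 = 2·1200 + 625; 1200 = 1·625 + 575; 625 = 1·575 + 50; 575 = 11·50 + 25; 50 = 2·25 + 0 → 25
gcd(25, 575): 575 = 23·25 + 0 → 25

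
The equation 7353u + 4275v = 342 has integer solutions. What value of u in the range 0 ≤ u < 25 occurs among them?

gcd(7353, 4275) = 171 (Euclid: 7353 = 1·4275 + 3078; 4275 = 1·3078 + 1197; 3078 = 2·1197 + 684; 1197 = 1·684 + 513; 684 = 1·513 + 171; 513 = 3·171 + 0), and 171 | 342.
Extended Euclid: 7353·(7) + 4275·(-12) = 171. Scale by 2: u₀ = 14.
General solution u = u₀ + 25t; reducing mod 25 gives u = 14 (and v = -24).

14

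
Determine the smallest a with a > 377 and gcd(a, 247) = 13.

247 = 13·19. Any a with gcd(a, 247) = 13 is a multiple of 13, say 13s, with s coprime to 19.
Need s > 377/13, so s ≥ 30. First s ≥ 30 with gcd(s, 19) = 1 is s = 30. Thus a = 13·30 = 390.

390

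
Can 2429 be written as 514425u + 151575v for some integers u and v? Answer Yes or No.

No

By Bézout, 514425u + 151575v = 2429 has integer solutions iff gcd(514425, 151575) | 2429.
Euclid: 514425 = 3·151575 + 59700; 151575 = 2·59700 + 32175; 59700 = 1·32175 + 27525; 32175 = 1·27525 + 4650; 27525 = 5·4650 + 4275; 4650 = 1·4275 + 375; 4275 = 11·375 + 150; 375 = 2·150 + 75; 150 = 2·75 + 0. gcd = 75; 2429 mod 75 = 29. No.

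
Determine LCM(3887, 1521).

3887 = 13² · 23; 1521 = 3² · 13²
max exponents: 3² · 13² · 23 = 34983

34983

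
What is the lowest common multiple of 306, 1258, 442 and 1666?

7212114

306 = 2 · 3² · 17; 1258 = 2 · 17 · 37; 442 = 2 · 13 · 17; 1666 = 2 · 7² · 17
lcm takes max exponent of each prime: 2 · 3² · 7² · 13 · 17 · 37 = 7212114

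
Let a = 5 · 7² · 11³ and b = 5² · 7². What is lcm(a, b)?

max exponent per prime: 5² · 7² · 11³ = 1630475

1630475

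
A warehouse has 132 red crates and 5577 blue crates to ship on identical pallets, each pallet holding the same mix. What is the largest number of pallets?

33

132 = 2² · 3 · 11
5577 = 3 · 11 · 13²
Common: 3 · 11 = 33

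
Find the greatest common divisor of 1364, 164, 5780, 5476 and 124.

4

gcd(1364, 164): 1364 = 8·164 + 52; 164 = 3·52 + 8; 52 = 6·8 + 4; 8 = 2·4 + 0 → 4
gcd(4, 5780): 5780 = 1445·4 + 0 → 4
gcd(4, 5476): 5476 = 1369·4 + 0 → 4
gcd(4, 124): 124 = 31·4 + 0 → 4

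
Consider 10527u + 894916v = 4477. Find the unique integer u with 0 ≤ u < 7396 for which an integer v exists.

4251

gcd(10527, 894916) = 121 (Euclid: 894916 = 85·10527 + 121; 10527 = 87·121 + 0), and 121 | 4477.
Extended Euclid: 10527·(-85) + 894916·(1) = 121. Scale by 37: u₀ = -3145.
General solution u = u₀ + 7396t; reducing mod 7396 gives u = 4251 (and v = -50).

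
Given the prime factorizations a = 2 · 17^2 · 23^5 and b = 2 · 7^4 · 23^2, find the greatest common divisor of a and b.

min exponent per shared prime: 2 · 23^2 = 1058

1058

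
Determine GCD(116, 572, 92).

gcd(116, 572): 572 = 4·116 + 108; 116 = 1·108 + 8; 108 = 13·8 + 4; 8 = 2·4 + 0 → 4
gcd(4, 92): 92 = 23·4 + 0 → 4

4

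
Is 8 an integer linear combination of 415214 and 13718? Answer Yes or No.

Yes

By Bézout, 415214p − 13718q = 8 has integer solutions iff gcd(415214, 13718) | 8.
Euclid: 415214 = 30·13718 + 3674; 13718 = 3·3674 + 2696; 3674 = 1·2696 + 978; 2696 = 2·978 + 740; 978 = 1·740 + 238; 740 = 3·238 + 26; 238 = 9·26 + 4; 26 = 6·4 + 2; 4 = 2·2 + 0. gcd = 2; 8 mod 2 = 0. Yes.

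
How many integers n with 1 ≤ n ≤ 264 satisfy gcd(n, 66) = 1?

66 = 2·3·11. Inclusion–exclusion on these primes:
264 − ⌊264/2⌋ − ⌊264/3⌋ − ⌊264/11⌋ + ⌊264/6⌋ + ⌊264/22⌋ + ⌊264/33⌋ − ⌊264/66⌋ = 80

80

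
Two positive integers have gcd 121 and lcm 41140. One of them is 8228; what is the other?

a·b = gcd·lcm = 121·41140 = 4977940, so b = 4977940/8228 = 605.

605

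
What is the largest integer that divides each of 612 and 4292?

4

612 = 2² · 3² · 17
4292 = 2² · 29 · 37
Common: 2² = 4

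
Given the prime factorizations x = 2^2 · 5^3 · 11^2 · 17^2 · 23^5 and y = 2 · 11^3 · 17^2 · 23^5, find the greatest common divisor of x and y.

min exponent per shared prime: 2 · 11^2 · 17^2 · 23^5 = 450144956734

450144956734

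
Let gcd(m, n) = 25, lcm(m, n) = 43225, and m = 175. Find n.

m·n = gcd·lcm = 25·43225 = 1080625, so n = 1080625/175 = 6175.

6175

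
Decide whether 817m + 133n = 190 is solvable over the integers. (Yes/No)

By Bézout, 817m + 133n = 190 has integer solutions iff gcd(817, 133) | 190.
Euclid: 817 = 6·133 + 19; 133 = 7·19 + 0. gcd = 19; 190 mod 19 = 0. Yes.

Yes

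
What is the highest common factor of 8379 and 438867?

9

8379 = 3² · 7² · 19
438867 = 3² · 11² · 13 · 31
Common: 3² = 9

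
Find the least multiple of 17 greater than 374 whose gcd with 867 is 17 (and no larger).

391

gcd(t, 867) = 17 forces 17 | t; write t = 17s. Then gcd(17s, 17·51) = 17·gcd(s, 51), so need gcd(s, 51) = 1.
17s > 374 gives s ≥ 23. The least s ≥ 23 coprime to 51 is 23, so t = 17·23 = 391.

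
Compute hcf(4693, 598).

4693 = 13 · 19²
598 = 2 · 13 · 23
Common: 13 = 13

13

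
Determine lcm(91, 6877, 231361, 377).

24845163707

lcm(91, 6877) = 91·6877/gcd = 625807/13 = 48139
lcm(48139, 231361) = 48139·231361/gcd = 11137487179/13 = 856729783
lcm(856729783, 377) = 856729783·377/gcd = 322987128191/13 = 24845163707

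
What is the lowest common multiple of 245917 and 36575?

gcd first: 245917 = 6·36575 + 26467; 36575 = 1·26467 + 10108; 26467 = 2·10108 + 6251; 10108 = 1·6251 + 3857; 6251 = 1·3857 + 2394; 3857 = 1·2394 + 1463; 2394 = 1·1463 + 931; 1463 = 1·931 + 532; 931 = 1·532 + 399; 532 = 1·399 + 133; 399 = 3·133 + 0 → gcd = 133
lcm = 245917·36575/gcd = 8994414275/133 = 67627175

67627175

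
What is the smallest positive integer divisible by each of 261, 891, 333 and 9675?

lcm(261, 891) = 261·891/gcd = 232551/9 = 25839
lcm(25839, 333) = 25839·333/gcd = 8604387/9 = 956043
lcm(956043, 9675) = 956043·9675/gcd = 9249716025/9 = 1027746225

1027746225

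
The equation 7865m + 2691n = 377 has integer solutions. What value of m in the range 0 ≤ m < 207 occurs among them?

37

gcd(7865, 2691) = 13 (Euclid: 7865 = 2·2691 + 2483; 2691 = 1·2483 + 208; 2483 = 11·208 + 195; 208 = 1·195 + 13; 195 = 15·13 + 0), and 13 | 377.
Extended Euclid: 7865·(-13) + 2691·(38) = 13. Scale by 29: m₀ = -377.
General solution m = m₀ + 207t; reducing mod 207 gives m = 37 (and n = -108).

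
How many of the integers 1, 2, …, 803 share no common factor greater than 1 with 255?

255 = 3·5·17. Inclusion–exclusion on these primes:
803 − ⌊803/3⌋ − ⌊803/5⌋ − ⌊803/17⌋ + ⌊803/15⌋ + ⌊803/51⌋ + ⌊803/85⌋ − ⌊803/255⌋ = 403

403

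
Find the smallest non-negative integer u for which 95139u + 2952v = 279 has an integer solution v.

101

gcd(95139, 2952) = 9 (Euclid: 95139 = 32·2952 + 675; 2952 = 4·675 + 252; 675 = 2·252 + 171; 252 = 1·171 + 81; 171 = 2·81 + 9; 81 = 9·9 + 0), and 9 | 279.
Extended Euclid: 95139·(35) + 2952·(-1128) = 9. Scale by 31: u₀ = 1085.
General solution u = u₀ + 328t; reducing mod 328 gives u = 101 (and v = -3255).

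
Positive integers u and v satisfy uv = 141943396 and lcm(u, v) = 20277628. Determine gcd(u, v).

gcd·lcm = product, so gcd = 141943396/20277628 = 7.

7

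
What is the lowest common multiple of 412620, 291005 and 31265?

24014896620

412620 = 2² · 3 · 5 · 13 · 23²; 291005 = 5 · 11² · 13 · 37; 31265 = 5 · 13² · 37
lcm takes max exponent of each prime: 2² · 3 · 5 · 11² · 13² · 23² · 37 = 24014896620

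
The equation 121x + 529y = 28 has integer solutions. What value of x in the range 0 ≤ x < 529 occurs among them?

gcd(121, 529) = 1 (Euclid: 529 = 4·121 + 45; 121 = 2·45 + 31; 45 = 1·31 + 14; 31 = 2·14 + 3; 14 = 4·3 + 2; 3 = 1·2 + 1; 2 = 2·1 + 0), and 1 | 28.
Extended Euclid: 121·(188) + 529·(-43) = 1. Scale by 28: x₀ = 5264.
General solution x = x₀ + 529t; reducing mod 529 gives x = 503 (and y = -115).

503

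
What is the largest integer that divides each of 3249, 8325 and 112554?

3249 = 3² · 19²; 8325 = 3² · 5² · 37; 112554 = 2 · 3² · 13² · 37
gcd takes min exponent of each prime: 3² = 9

9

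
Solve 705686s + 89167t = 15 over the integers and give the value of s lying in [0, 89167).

Reduce mod 89167: 705686s ≡ 15 (mod 89167). With g = gcd(705686, 89167) = 1 dividing 15, divide through: 705686s ≡ 15 (mod 89167).
Since gcd(705686, 89167) = 1, s ≡ 15·(705686)⁻¹ ≡ 7518 (mod 89167). Smallest non-negative: 7518.

7518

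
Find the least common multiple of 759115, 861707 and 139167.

759115 = 5 · 7 · 23² · 41; 861707 = 7 · 11 · 19² · 31; 139167 = 3² · 7 · 47²
lcm takes max exponent of each prime: 3² · 5 · 7 · 11 · 19² · 23² · 31 · 41 · 47² = 1857836022241815

1857836022241815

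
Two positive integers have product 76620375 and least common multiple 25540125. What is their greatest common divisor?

3

gcd·lcm = product, so gcd = 76620375/25540125 = 3.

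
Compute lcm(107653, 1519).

3337243

gcd first: 107653 = 70·1519 + 1323; 1519 = 1·1323 + 196; 1323 = 6·196 + 147; 196 = 1·147 + 49; 147 = 3·49 + 0 → gcd = 49
lcm = 107653·1519/gcd = 163524907/49 = 3337243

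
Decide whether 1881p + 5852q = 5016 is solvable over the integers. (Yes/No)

gcd(1881, 5852): 5852 = 3·1881 + 209; 1881 = 9·209 + 0 → 209
209 divides 5016, so a solution exists.

Yes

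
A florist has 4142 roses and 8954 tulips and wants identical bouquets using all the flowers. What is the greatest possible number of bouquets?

2

Euclid: 8954 = 2·4142 + 670; 4142 = 6·670 + 122; 670 = 5·122 + 60; 122 = 2·60 + 2; 60 = 30·2 + 0. Last nonzero remainder: 2.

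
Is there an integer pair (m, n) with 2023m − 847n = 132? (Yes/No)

No

By Bézout, 2023m − 847n = 132 has integer solutions iff gcd(2023, 847) | 132.
Euclid: 2023 = 2·847 + 329; 847 = 2·329 + 189; 329 = 1·189 + 140; 189 = 1·140 + 49; 140 = 2·49 + 42; 49 = 1·42 + 7; 42 = 6·7 + 0. gcd = 7; 132 mod 7 = 6. No.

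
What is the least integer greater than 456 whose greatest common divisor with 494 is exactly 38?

532

494 = 38·13. Any t with gcd(t, 494) = 38 is a multiple of 38, say 38s, with s coprime to 13.
Need s > 456/38, so s ≥ 13. First s ≥ 13 with gcd(s, 13) = 1 is s = 14. Thus t = 38·14 = 532.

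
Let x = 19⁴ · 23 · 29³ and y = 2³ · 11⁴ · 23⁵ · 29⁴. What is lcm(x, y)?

max exponent per prime: 2³ · 11⁴ · 19⁴ · 23⁵ · 29⁴ = 69487438571421771131704

69487438571421771131704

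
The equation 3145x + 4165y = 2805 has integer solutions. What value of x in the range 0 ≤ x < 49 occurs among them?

Reduce mod 4165: 3145x ≡ 2805 (mod 4165). With g = gcd(3145, 4165) = 85 dividing 2805, divide through: 37x ≡ 33 (mod 49).
Since gcd(37, 49) = 1, x ≡ 33·(37)⁻¹ ≡ 34 (mod 49). Smallest non-negative: 34.

34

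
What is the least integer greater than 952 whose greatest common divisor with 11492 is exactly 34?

11492 = 34·338. Any a with gcd(a, 11492) = 34 is a multiple of 34, say 34s, with s coprime to 338.
Need s > 952/34, so s ≥ 29. First s ≥ 29 with gcd(s, 338) = 1 is s = 29. Thus a = 34·29 = 986.

986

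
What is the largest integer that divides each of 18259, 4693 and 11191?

19

gcd(18259, 4693): 18259 = 3·4693 + 4180; 4693 = 1·4180 + 513; 4180 = 8·513 + 76; 513 = 6·76 + 57; 76 = 1·57 + 19; 57 = 3·19 + 0 → 19
gcd(19, 11191): 11191 = 589·19 + 0 → 19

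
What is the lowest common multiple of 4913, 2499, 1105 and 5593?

2206354605

4913 = 17³; 2499 = 3 · 7² · 17; 1105 = 5 · 13 · 17; 5593 = 7 · 17 · 47
lcm takes max exponent of each prime: 3 · 5 · 7² · 13 · 17³ · 47 = 2206354605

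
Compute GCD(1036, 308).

28

1036 = 2² · 7 · 37
308 = 2² · 7 · 11
Common: 2² · 7 = 28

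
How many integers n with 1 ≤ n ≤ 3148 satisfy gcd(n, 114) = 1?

994

114 = 2·3·19. Inclusion–exclusion on these primes:
3148 − ⌊3148/2⌋ − ⌊3148/3⌋ − ⌊3148/19⌋ + ⌊3148/6⌋ + ⌊3148/38⌋ + ⌊3148/57⌋ − ⌊3148/114⌋ = 994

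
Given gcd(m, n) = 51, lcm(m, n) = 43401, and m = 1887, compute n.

Using mn = gcd(m,n)·lcm(m,n) = 51·43401 = 2213451, we get n = 2213451/1887 = 1173.

1173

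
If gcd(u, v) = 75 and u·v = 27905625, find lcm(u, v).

372075

gcd·lcm = product, so lcm = 27905625/75 = 372075.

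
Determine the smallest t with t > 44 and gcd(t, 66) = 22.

66 = 22·3. Any t with gcd(t, 66) = 22 is a multiple of 22, say 22s, with s coprime to 3.
Need s > 44/22, so s ≥ 3. First s ≥ 3 with gcd(s, 3) = 1 is s = 4. Thus t = 22·4 = 88.

88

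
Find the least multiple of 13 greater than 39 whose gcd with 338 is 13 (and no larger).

gcd(m, 338) = 13 forces 13 | m; write m = 13s. Then gcd(13s, 13·26) = 13·gcd(s, 26), so need gcd(s, 26) = 1.
13s > 39 gives s ≥ 4. The least s ≥ 4 coprime to 26 is 5, so m = 13·5 = 65.

65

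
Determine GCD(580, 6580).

20

580 = 2² · 5 · 29
6580 = 2² · 5 · 7 · 47
Common: 2² · 5 = 20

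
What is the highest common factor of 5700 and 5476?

4

5700 = 2² · 3 · 5² · 19
5476 = 2² · 37²
Common: 2² = 4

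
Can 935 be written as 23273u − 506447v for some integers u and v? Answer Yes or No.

Yes

gcd(23273, 506447): 506447 = 21·23273 + 17714; 23273 = 1·17714 + 5559; 17714 = 3·5559 + 1037; 5559 = 5·1037 + 374; 1037 = 2·374 + 289; 374 = 1·289 + 85; 289 = 3·85 + 34; 85 = 2·34 + 17; 34 = 2·17 + 0 → 17
17 divides 935, so a solution exists.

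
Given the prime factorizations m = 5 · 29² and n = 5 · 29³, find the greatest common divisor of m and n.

4205

min exponent per shared prime: 5 · 29² = 4205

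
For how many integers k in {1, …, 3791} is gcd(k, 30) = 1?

1011

Prime factors of 30: 2, 3, 5. Count integers ≤ 3791 divisible by none of them.
By inclusion–exclusion: 3791 − ⌊3791/2⌋ − ⌊3791/3⌋ − ⌊3791/5⌋ + ⌊3791/6⌋ + ⌊3791/10⌋ + ⌊3791/15⌋ − ⌊3791/30⌋ = 1011.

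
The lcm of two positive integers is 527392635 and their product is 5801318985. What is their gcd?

11

From gcd × lcm = uv: gcd = 5801318985 / 527392635 = 11.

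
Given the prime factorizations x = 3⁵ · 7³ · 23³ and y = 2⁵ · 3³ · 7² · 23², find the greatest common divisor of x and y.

min exponent per shared prime: 3³ · 7² · 23² = 699867

699867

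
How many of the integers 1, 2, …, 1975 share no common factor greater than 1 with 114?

624

Prime factors of 114: 2, 3, 19. Count integers ≤ 1975 divisible by none of them.
By inclusion–exclusion: 1975 − ⌊1975/2⌋ − ⌊1975/3⌋ − ⌊1975/19⌋ + ⌊1975/6⌋ + ⌊1975/38⌋ + ⌊1975/57⌋ − ⌊1975/114⌋ = 624.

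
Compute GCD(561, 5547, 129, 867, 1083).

561 = 3 · 11 · 17; 5547 = 3 · 43²; 129 = 3 · 43; 867 = 3 · 17²; 1083 = 3 · 19²
gcd takes min exponent of each prime: 3 = 3

3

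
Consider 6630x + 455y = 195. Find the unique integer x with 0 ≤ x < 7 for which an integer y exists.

gcd(6630, 455) = 65 (Euclid: 6630 = 14·455 + 260; 455 = 1·260 + 195; 260 = 1·195 + 65; 195 = 3·65 + 0), and 65 | 195.
Extended Euclid: 6630·(2) + 455·(-29) = 65. Scale by 3: x₀ = 6.
General solution x = x₀ + 7t; reducing mod 7 gives x = 6 (and y = -87).

6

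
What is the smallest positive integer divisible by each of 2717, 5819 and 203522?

26592795086

2717 = 11 · 13 · 19; 5819 = 11 · 23²; 203522 = 2 · 11² · 29²
lcm takes max exponent of each prime: 2 · 11² · 13 · 19 · 23² · 29² = 26592795086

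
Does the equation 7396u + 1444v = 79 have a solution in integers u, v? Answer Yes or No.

gcd(7396, 1444): 7396 = 5·1444 + 176; 1444 = 8·176 + 36; 176 = 4·36 + 32; 36 = 1·32 + 4; 32 = 8·4 + 0 → 4
4 does not divide 79, so a solution does not exist.

No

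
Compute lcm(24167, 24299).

53384903

24167 = 11 · 13³; 24299 = 11 · 47²
max exponents: 11 · 13³ · 47² = 53384903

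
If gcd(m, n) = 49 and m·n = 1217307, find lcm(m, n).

Since gcd(m,n)·lcm(m,n) = mn, lcm = 1217307/49 = 24843.

24843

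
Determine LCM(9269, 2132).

1520116

gcd first: 9269 = 4·2132 + 741; 2132 = 2·741 + 650; 741 = 1·650 + 91; 650 = 7·91 + 13; 91 = 7·13 + 0 → gcd = 13
lcm = 9269·2132/gcd = 19761508/13 = 1520116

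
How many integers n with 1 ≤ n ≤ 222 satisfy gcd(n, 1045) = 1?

Prime factors of 1045: 5, 11, 19. Count integers ≤ 222 divisible by none of them.
By inclusion–exclusion: 222 − ⌊222/5⌋ − ⌊222/11⌋ − ⌊222/19⌋ + ⌊222/55⌋ + ⌊222/95⌋ + ⌊222/209⌋ − ⌊222/1045⌋ = 154.

154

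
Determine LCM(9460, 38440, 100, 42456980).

200821515400

9460 = 2² · 5 · 11 · 43; 38440 = 2³ · 5 · 31²; 100 = 2² · 5²; 42456980 = 2² · 5 · 31² · 47²
lcm takes max exponent of each prime: 2³ · 5² · 11 · 31² · 43 · 47² = 200821515400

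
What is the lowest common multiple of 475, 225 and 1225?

209475

475 = 5² · 19; 225 = 3² · 5²; 1225 = 5² · 7²
lcm takes max exponent of each prime: 3² · 5² · 7² · 19 = 209475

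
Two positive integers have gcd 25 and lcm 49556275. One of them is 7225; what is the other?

a·b = gcd·lcm = 25·49556275 = 1238906875, so b = 1238906875/7225 = 171475.

171475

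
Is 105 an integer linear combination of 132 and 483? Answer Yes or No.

Yes

By Bézout, 132u − 483v = 105 has integer solutions iff gcd(132, 483) | 105.
Euclid: 483 = 3·132 + 87; 132 = 1·87 + 45; 87 = 1·45 + 42; 45 = 1·42 + 3; 42 = 14·3 + 0. gcd = 3; 105 mod 3 = 0. Yes.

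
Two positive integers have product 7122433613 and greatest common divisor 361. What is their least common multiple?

Since gcd(a,b)·lcm(a,b) = ab, lcm = 7122433613/361 = 19729733.

19729733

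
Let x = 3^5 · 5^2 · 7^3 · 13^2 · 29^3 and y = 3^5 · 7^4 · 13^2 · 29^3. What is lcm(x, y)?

60120023356575

max exponent per prime: 3^5 · 5^2 · 7^4 · 13^2 · 29^3 = 60120023356575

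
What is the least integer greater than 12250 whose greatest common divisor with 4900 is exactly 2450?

gcd(t, 4900) = 2450 forces 2450 | t; write t = 2450s. Then gcd(2450s, 2450·2) = 2450·gcd(s, 2), so need gcd(s, 2) = 1.
2450s > 12250 gives s ≥ 6. The least s ≥ 6 coprime to 2 is 7, so t = 2450·7 = 17150.

17150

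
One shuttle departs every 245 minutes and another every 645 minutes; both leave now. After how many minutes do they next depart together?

31605

gcd first: 645 = 2·245 + 155; 245 = 1·155 + 90; 155 = 1·90 + 65; 90 = 1·65 + 25; 65 = 2·25 + 15; 25 = 1·15 + 10; 15 = 1·10 + 5; 10 = 2·5 + 0 → gcd = 5
lcm = 245·645/gcd = 158025/5 = 31605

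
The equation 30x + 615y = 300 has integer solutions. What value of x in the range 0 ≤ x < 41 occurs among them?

Reduce mod 615: 30x ≡ 300 (mod 615). With g = gcd(30, 615) = 15 dividing 300, divide through: 2x ≡ 20 (mod 41).
Since gcd(2, 41) = 1, x ≡ 20·(2)⁻¹ ≡ 10 (mod 41). Smallest non-negative: 10.

10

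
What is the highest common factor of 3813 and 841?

1

3813 = 3 · 31 · 41
841 = 29²
Common: 1 = 1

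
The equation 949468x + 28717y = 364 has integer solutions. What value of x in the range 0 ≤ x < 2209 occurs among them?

Reduce mod 28717: 949468x ≡ 364 (mod 28717). With g = gcd(949468, 28717) = 13 dividing 364, divide through: 73036x ≡ 28 (mod 2209).
Since gcd(73036, 2209) = 1, x ≡ 28·(73036)⁻¹ ≡ 1208 (mod 2209). Smallest non-negative: 1208.

1208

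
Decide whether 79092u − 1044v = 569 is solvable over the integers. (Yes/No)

No

By Bézout, 79092u − 1044v = 569 has integer solutions iff gcd(79092, 1044) | 569.
Euclid: 79092 = 75·1044 + 792; 1044 = 1·792 + 252; 792 = 3·252 + 36; 252 = 7·36 + 0. gcd = 36; 569 mod 36 = 29. No.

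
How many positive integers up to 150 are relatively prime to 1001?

1001 = 7·11·13. Inclusion–exclusion on these primes:
150 − ⌊150/7⌋ − ⌊150/11⌋ − ⌊150/13⌋ + ⌊150/77⌋ + ⌊150/91⌋ + ⌊150/143⌋ − ⌊150/1001⌋ = 108

108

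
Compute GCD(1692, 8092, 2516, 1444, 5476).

4

gcd(1692, 8092): 8092 = 4·1692 + 1324; 1692 = 1·1324 + 368; 1324 = 3·368 + 220; 368 = 1·220 + 148; 220 = 1·148 + 72; 148 = 2·72 + 4; 72 = 18·4 + 0 → 4
gcd(4, 2516): 2516 = 629·4 + 0 → 4
gcd(4, 1444): 1444 = 361·4 + 0 → 4
gcd(4, 5476): 5476 = 1369·4 + 0 → 4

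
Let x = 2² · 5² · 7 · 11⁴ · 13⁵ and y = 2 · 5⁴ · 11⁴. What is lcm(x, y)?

max exponent per prime: 2² · 5⁴ · 7 · 11⁴ · 13⁵ = 95131764227500

95131764227500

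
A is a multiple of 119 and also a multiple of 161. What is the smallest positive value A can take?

2737

119 = 7 · 17; 161 = 7 · 23
max exponents: 7 · 17 · 23 = 2737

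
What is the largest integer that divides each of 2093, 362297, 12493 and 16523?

13

gcd(2093, 362297): 362297 = 173·2093 + 208; 2093 = 10·208 + 13; 208 = 16·13 + 0 → 13
gcd(13, 12493): 12493 = 961·13 + 0 → 13
gcd(13, 16523): 16523 = 1271·13 + 0 → 13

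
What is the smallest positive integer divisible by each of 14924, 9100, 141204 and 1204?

1973325900

14924 = 2² · 7 · 13 · 41; 9100 = 2² · 5² · 7 · 13; 141204 = 2² · 3 · 7 · 41²; 1204 = 2² · 7 · 43
lcm takes max exponent of each prime: 2² · 3 · 5² · 7 · 13 · 41² · 43 = 1973325900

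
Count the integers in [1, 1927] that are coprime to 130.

712

Prime factors of 130: 2, 5, 13. Count integers ≤ 1927 divisible by none of them.
By inclusion–exclusion: 1927 − ⌊1927/2⌋ − ⌊1927/5⌋ − ⌊1927/13⌋ + ⌊1927/10⌋ + ⌊1927/26⌋ + ⌊1927/65⌋ − ⌊1927/130⌋ = 712.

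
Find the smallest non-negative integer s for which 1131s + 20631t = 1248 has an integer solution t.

220

gcd(1131, 20631) = 39 (Euclid: 20631 = 18·1131 + 273; 1131 = 4·273 + 39; 273 = 7·39 + 0), and 39 | 1248.
Extended Euclid: 1131·(73) + 20631·(-4) = 39. Scale by 32: s₀ = 2336.
General solution s = s₀ + 529k; reducing mod 529 gives s = 220 (and t = -12).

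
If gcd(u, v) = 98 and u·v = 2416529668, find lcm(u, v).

For any two positive integers, gcd × lcm equals their product. Hence lcm = 2416529668 / 98 = 24658466.

24658466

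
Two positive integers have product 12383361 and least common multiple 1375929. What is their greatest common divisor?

9

From gcd × lcm = uv: gcd = 12383361 / 1375929 = 9.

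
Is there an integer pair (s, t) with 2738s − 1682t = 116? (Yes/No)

By Bézout, 2738s − 1682t = 116 has integer solutions iff gcd(2738, 1682) | 116.
Euclid: 2738 = 1·1682 + 1056; 1682 = 1·1056 + 626; 1056 = 1·626 + 430; 626 = 1·430 + 196; 430 = 2·196 + 38; 196 = 5·38 + 6; 38 = 6·6 + 2; 6 = 3·2 + 0. gcd = 2; 116 mod 2 = 0. Yes.

Yes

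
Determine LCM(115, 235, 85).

91885

115 = 5 · 23; 235 = 5 · 47; 85 = 5 · 17
lcm takes max exponent of each prime: 5 · 17 · 23 · 47 = 91885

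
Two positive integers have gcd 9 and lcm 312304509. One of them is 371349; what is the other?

a·b = gcd·lcm = 9·312304509 = 2810740581, so b = 2810740581/371349 = 7569.

7569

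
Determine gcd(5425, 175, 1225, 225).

gcd(5425, 175): 5425 = 31·175 + 0 → 175
gcd(175, 1225): 1225 = 7·175 + 0 → 175
gcd(175, 225): 225 = 1·175 + 50; 175 = 3·50 + 25; 50 = 2·25 + 0 → 25

25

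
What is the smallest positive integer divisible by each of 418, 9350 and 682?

418 = 2 · 11 · 19; 9350 = 2 · 5² · 11 · 17; 682 = 2 · 11 · 31
lcm takes max exponent of each prime: 2 · 5² · 11 · 17 · 19 · 31 = 5507150

5507150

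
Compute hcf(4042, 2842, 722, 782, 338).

2

gcd(4042, 2842): 4042 = 1·2842 + 1200; 2842 = 2·1200 + 442; 1200 = 2·442 + 316; 442 = 1·316 + 126; 316 = 2·126 + 64; 126 = 1·64 + 62; 64 = 1·62 + 2; 62 = 31·2 + 0 → 2
gcd(2, 722): 722 = 361·2 + 0 → 2
gcd(2, 782): 782 = 391·2 + 0 → 2
gcd(2, 338): 338 = 169·2 + 0 → 2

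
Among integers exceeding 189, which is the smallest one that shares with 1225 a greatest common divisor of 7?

Multiples of 7 above 189: 7·28, 7·29, … . Need the cofactor coprime to 1225/7 = 175.
Checking s = 28, 29, … the first with gcd(s, 175) = 1 is s = 29, giving 203.

203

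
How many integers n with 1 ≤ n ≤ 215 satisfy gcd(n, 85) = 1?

162

85 = 5·17. Inclusion–exclusion on these primes:
215 − ⌊215/5⌋ − ⌊215/17⌋ + ⌊215/85⌋ = 162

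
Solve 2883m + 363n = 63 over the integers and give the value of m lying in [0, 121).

118

Euclid: 2883 = 7·363 + 342; 363 = 1·342 + 21; 342 = 16·21 + 6; 21 = 3·6 + 3; 6 = 2·3 + 0 → gcd = 3; 63 = 3·21.
Back-substitution yields 2883·(-52) + 363·(413) = 3, so one solution is m = -52·21 = -1092, n = 413·21 = 8673.
Solutions in m differ by 363/3 = 121; the one in [0, 121) is -1092 mod 121 = 118.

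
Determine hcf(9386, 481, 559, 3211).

9386 = 2 · 13 · 19²; 481 = 13 · 37; 559 = 13 · 43; 3211 = 13² · 19
gcd takes min exponent of each prime: 13 = 13

13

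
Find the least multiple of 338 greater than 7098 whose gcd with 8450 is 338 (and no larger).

gcd(m, 8450) = 338 forces 338 | m; write m = 338s. Then gcd(338s, 338·25) = 338·gcd(s, 25), so need gcd(s, 25) = 1.
338s > 7098 gives s ≥ 22. The least s ≥ 22 coprime to 25 is 22, so m = 338·22 = 7436.

7436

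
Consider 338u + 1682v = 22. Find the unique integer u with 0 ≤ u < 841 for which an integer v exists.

224

gcd(338, 1682) = 2 (Euclid: 1682 = 4·338 + 330; 338 = 1·330 + 8; 330 = 41·8 + 2; 8 = 4·2 + 0), and 2 | 22.
Extended Euclid: 338·(-209) + 1682·(42) = 2. Scale by 11: u₀ = -2299.
General solution u = u₀ + 841t; reducing mod 841 gives u = 224 (and v = -45).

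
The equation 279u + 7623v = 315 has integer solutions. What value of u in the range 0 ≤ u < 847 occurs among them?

329

gcd(279, 7623) = 9 (Euclid: 7623 = 27·279 + 90; 279 = 3·90 + 9; 90 = 10·9 + 0), and 9 | 315.
Extended Euclid: 279·(82) + 7623·(-3) = 9. Scale by 35: u₀ = 2870.
General solution u = u₀ + 847t; reducing mod 847 gives u = 329 (and v = -12).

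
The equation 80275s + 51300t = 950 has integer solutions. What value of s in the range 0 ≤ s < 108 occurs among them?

Euclid: 80275 = 1·51300 + 28975; 51300 = 1·28975 + 22325; 28975 = 1·22325 + 6650; 22325 = 3·6650 + 2375; 6650 = 2·2375 + 1900; 2375 = 1·1900 + 475; 1900 = 4·475 + 0 → gcd = 475; 950 = 475·2.
Back-substitution yields 80275·(-23) + 51300·(36) = 475, so one solution is s = -23·2 = -46, t = 36·2 = 72.
Solutions in s differ by 51300/475 = 108; the one in [0, 108) is -46 mod 108 = 62.

62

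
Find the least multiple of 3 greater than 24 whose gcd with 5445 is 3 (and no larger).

5445 = 3·1815. Any x with gcd(x, 5445) = 3 is a multiple of 3, say 3s, with s coprime to 1815.
Need s > 24/3, so s ≥ 9. First s ≥ 9 with gcd(s, 1815) = 1 is s = 13. Thus x = 3·13 = 39.

39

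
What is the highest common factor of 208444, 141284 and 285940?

4

208444 = 2² · 31 · 41²; 141284 = 2² · 11 · 13² · 19; 285940 = 2² · 5 · 17 · 29²
gcd takes min exponent of each prime: 2² = 4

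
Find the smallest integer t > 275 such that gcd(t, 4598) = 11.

4598 = 11·418. Any t with gcd(t, 4598) = 11 is a multiple of 11, say 11s, with s coprime to 418.
Need s > 275/11, so s ≥ 26. First s ≥ 26 with gcd(s, 418) = 1 is s = 27. Thus t = 11·27 = 297.

297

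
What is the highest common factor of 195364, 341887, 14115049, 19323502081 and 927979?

195364 = 2² · 13² · 17²; 341887 = 7 · 13² · 17²; 14115049 = 13² · 17⁴; 19323502081 = 13² · 17⁴ · 37²; 927979 = 13² · 17² · 19
gcd takes min exponent of each prime: 13² · 17² = 48841

48841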